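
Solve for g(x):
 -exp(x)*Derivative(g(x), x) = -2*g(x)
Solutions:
 g(x) = C1*exp(-2*exp(-x))


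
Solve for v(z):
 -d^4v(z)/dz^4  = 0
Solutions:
 v(z) = C1 + C2*z + C3*z^2 + C4*z^3


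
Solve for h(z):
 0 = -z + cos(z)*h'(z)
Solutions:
 h(z) = C1 + Integral(z/cos(z), z)


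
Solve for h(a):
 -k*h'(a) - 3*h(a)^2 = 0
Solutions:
 h(a) = k/(C1*k + 3*a)


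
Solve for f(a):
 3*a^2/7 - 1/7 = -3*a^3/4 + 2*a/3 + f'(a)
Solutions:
 f(a) = C1 + 3*a^4/16 + a^3/7 - a^2/3 - a/7


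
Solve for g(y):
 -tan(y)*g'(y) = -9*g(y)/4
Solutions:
 g(y) = C1*sin(y)^(9/4)


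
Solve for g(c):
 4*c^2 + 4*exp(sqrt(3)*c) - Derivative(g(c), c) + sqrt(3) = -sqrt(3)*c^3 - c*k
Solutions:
 g(c) = C1 + sqrt(3)*c^4/4 + 4*c^3/3 + c^2*k/2 + sqrt(3)*c + 4*sqrt(3)*exp(sqrt(3)*c)/3


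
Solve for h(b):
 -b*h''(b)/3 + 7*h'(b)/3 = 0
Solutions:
 h(b) = C1 + C2*b^8


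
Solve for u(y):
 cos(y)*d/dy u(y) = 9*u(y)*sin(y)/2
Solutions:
 u(y) = C1/cos(y)^(9/2)


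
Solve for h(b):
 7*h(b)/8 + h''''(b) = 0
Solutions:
 h(b) = (C1*sin(2^(3/4)*7^(1/4)*b/4) + C2*cos(2^(3/4)*7^(1/4)*b/4))*exp(-2^(3/4)*7^(1/4)*b/4) + (C3*sin(2^(3/4)*7^(1/4)*b/4) + C4*cos(2^(3/4)*7^(1/4)*b/4))*exp(2^(3/4)*7^(1/4)*b/4)


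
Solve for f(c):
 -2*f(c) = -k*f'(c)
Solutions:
 f(c) = C1*exp(2*c/k)


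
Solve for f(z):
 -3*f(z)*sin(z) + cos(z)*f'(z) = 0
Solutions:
 f(z) = C1/cos(z)^3


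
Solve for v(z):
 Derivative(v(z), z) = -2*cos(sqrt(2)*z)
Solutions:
 v(z) = C1 - sqrt(2)*sin(sqrt(2)*z)


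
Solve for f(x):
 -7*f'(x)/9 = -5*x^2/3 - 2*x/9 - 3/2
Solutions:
 f(x) = C1 + 5*x^3/7 + x^2/7 + 27*x/14


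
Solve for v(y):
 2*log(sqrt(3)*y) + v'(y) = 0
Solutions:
 v(y) = C1 - 2*y*log(y) - y*log(3) + 2*y


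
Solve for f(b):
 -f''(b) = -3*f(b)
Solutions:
 f(b) = C1*exp(-sqrt(3)*b) + C2*exp(sqrt(3)*b)


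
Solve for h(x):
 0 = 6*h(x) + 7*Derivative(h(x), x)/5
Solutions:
 h(x) = C1*exp(-30*x/7)


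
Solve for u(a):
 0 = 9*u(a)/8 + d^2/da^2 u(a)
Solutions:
 u(a) = C1*sin(3*sqrt(2)*a/4) + C2*cos(3*sqrt(2)*a/4)


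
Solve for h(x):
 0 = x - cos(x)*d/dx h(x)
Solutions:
 h(x) = C1 + Integral(x/cos(x), x)


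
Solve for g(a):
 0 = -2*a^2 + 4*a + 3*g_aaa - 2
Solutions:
 g(a) = C1 + C2*a + C3*a^2 + a^5/90 - a^4/18 + a^3/9


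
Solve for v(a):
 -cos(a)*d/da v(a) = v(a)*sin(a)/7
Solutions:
 v(a) = C1*cos(a)^(1/7)


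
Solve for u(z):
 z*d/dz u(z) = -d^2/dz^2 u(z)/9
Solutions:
 u(z) = C1 + C2*erf(3*sqrt(2)*z/2)


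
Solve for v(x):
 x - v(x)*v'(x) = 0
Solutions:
 v(x) = -sqrt(C1 + x^2)
 v(x) = sqrt(C1 + x^2)


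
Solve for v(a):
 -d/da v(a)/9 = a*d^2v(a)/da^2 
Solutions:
 v(a) = C1 + C2*a^(8/9)


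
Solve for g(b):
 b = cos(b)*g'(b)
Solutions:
 g(b) = C1 + Integral(b/cos(b), b)


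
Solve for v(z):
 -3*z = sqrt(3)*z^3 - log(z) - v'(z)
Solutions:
 v(z) = C1 + sqrt(3)*z^4/4 + 3*z^2/2 - z*log(z) + z


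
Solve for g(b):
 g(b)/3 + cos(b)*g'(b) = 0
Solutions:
 g(b) = C1*(sin(b) - 1)^(1/6)/(sin(b) + 1)^(1/6)


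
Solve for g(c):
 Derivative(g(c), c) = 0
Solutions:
 g(c) = C1


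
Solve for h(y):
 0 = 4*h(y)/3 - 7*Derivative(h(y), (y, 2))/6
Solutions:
 h(y) = C1*exp(-2*sqrt(14)*y/7) + C2*exp(2*sqrt(14)*y/7)


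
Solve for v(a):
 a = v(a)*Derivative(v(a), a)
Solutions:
 v(a) = -sqrt(C1 + a^2)
 v(a) = sqrt(C1 + a^2)


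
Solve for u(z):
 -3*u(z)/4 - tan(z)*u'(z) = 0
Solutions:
 u(z) = C1/sin(z)^(3/4)


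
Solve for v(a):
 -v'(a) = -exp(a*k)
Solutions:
 v(a) = C1 + exp(a*k)/k


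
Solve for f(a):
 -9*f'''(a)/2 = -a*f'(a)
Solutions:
 f(a) = C1 + Integral(C2*airyai(6^(1/3)*a/3) + C3*airybi(6^(1/3)*a/3), a)


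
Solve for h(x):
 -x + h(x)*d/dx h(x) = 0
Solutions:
 h(x) = -sqrt(C1 + x^2)
 h(x) = sqrt(C1 + x^2)


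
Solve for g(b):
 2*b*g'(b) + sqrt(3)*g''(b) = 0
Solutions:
 g(b) = C1 + C2*erf(3^(3/4)*b/3)


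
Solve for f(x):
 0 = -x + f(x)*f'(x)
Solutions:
 f(x) = -sqrt(C1 + x^2)
 f(x) = sqrt(C1 + x^2)


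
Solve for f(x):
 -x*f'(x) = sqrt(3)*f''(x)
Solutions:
 f(x) = C1 + C2*erf(sqrt(2)*3^(3/4)*x/6)


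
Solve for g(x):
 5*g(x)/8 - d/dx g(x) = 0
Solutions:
 g(x) = C1*exp(5*x/8)


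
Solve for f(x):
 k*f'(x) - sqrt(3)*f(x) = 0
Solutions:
 f(x) = C1*exp(sqrt(3)*x/k)


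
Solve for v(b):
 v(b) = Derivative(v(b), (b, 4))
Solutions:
 v(b) = C1*exp(-b) + C2*exp(b) + C3*sin(b) + C4*cos(b)


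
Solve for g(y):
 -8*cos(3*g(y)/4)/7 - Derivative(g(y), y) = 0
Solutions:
 8*y/7 - 2*log(sin(3*g(y)/4) - 1)/3 + 2*log(sin(3*g(y)/4) + 1)/3 = C1


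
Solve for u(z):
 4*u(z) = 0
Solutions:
 u(z) = 0


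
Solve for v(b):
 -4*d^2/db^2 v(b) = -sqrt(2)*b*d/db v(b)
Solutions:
 v(b) = C1 + C2*erfi(2^(3/4)*b/4)


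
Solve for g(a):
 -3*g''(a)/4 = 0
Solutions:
 g(a) = C1 + C2*a


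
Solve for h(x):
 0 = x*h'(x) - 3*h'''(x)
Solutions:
 h(x) = C1 + Integral(C2*airyai(3^(2/3)*x/3) + C3*airybi(3^(2/3)*x/3), x)


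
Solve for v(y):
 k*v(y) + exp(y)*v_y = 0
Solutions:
 v(y) = C1*exp(k*exp(-y))


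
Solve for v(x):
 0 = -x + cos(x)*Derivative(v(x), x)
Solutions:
 v(x) = C1 + Integral(x/cos(x), x)


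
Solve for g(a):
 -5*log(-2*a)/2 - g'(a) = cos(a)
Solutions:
 g(a) = C1 - 5*a*log(-a)/2 - 5*a*log(2)/2 + 5*a/2 - sin(a)


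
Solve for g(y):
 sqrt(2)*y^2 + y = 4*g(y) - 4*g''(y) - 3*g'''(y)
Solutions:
 g(y) = C1*exp(-y*(8*2^(2/3)/(9*sqrt(537) + 211)^(1/3) + 8 + 2^(1/3)*(9*sqrt(537) + 211)^(1/3))/18)*sin(2^(1/3)*sqrt(3)*y*(-(9*sqrt(537) + 211)^(1/3) + 8*2^(1/3)/(9*sqrt(537) + 211)^(1/3))/18) + C2*exp(-y*(8*2^(2/3)/(9*sqrt(537) + 211)^(1/3) + 8 + 2^(1/3)*(9*sqrt(537) + 211)^(1/3))/18)*cos(2^(1/3)*sqrt(3)*y*(-(9*sqrt(537) + 211)^(1/3) + 8*2^(1/3)/(9*sqrt(537) + 211)^(1/3))/18) + C3*exp(y*(-4 + 8*2^(2/3)/(9*sqrt(537) + 211)^(1/3) + 2^(1/3)*(9*sqrt(537) + 211)^(1/3))/9) + sqrt(2)*y^2/4 + y/4 + sqrt(2)/2


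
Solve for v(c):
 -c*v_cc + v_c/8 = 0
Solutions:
 v(c) = C1 + C2*c^(9/8)


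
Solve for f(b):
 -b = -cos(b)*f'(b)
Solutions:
 f(b) = C1 + Integral(b/cos(b), b)


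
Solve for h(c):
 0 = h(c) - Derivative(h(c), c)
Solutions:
 h(c) = C1*exp(c)


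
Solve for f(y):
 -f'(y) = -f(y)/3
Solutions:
 f(y) = C1*exp(y/3)


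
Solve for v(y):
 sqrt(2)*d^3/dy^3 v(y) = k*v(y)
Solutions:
 v(y) = C1*exp(2^(5/6)*k^(1/3)*y/2) + C2*exp(2^(5/6)*k^(1/3)*y*(-1 + sqrt(3)*I)/4) + C3*exp(-2^(5/6)*k^(1/3)*y*(1 + sqrt(3)*I)/4)


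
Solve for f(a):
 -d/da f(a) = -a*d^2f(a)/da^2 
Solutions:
 f(a) = C1 + C2*a^2


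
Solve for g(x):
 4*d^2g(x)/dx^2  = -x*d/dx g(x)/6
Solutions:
 g(x) = C1 + C2*erf(sqrt(3)*x/12)


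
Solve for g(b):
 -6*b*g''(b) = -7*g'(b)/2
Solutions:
 g(b) = C1 + C2*b^(19/12)


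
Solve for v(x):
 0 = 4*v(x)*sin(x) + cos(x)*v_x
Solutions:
 v(x) = C1*cos(x)^4


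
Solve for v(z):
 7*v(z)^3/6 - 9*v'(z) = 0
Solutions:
 v(z) = -3*sqrt(3)*sqrt(-1/(C1 + 7*z))
 v(z) = 3*sqrt(3)*sqrt(-1/(C1 + 7*z))


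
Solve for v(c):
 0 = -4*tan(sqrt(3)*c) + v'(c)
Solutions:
 v(c) = C1 - 4*sqrt(3)*log(cos(sqrt(3)*c))/3


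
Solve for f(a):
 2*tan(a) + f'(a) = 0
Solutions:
 f(a) = C1 + 2*log(cos(a))


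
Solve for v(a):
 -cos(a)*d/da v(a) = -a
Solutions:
 v(a) = C1 + Integral(a/cos(a), a)


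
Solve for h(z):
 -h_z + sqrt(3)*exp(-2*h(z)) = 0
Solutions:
 h(z) = log(-sqrt(C1 + 2*sqrt(3)*z))
 h(z) = log(C1 + 2*sqrt(3)*z)/2


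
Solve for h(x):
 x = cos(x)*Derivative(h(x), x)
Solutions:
 h(x) = C1 + Integral(x/cos(x), x)


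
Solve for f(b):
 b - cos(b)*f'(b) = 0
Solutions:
 f(b) = C1 + Integral(b/cos(b), b)


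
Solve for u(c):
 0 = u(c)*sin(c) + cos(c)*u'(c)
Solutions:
 u(c) = C1*cos(c)


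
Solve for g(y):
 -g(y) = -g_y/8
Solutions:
 g(y) = C1*exp(8*y)


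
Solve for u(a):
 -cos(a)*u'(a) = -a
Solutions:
 u(a) = C1 + Integral(a/cos(a), a)


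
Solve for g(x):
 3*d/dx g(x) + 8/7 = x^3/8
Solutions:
 g(x) = C1 + x^4/96 - 8*x/21


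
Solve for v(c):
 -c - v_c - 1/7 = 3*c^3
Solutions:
 v(c) = C1 - 3*c^4/4 - c^2/2 - c/7


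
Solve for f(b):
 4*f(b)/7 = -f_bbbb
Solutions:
 f(b) = (C1*sin(7^(3/4)*b/7) + C2*cos(7^(3/4)*b/7))*exp(-7^(3/4)*b/7) + (C3*sin(7^(3/4)*b/7) + C4*cos(7^(3/4)*b/7))*exp(7^(3/4)*b/7)


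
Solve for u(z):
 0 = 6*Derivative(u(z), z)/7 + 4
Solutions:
 u(z) = C1 - 14*z/3


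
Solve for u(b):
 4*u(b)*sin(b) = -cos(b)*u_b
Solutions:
 u(b) = C1*cos(b)^4


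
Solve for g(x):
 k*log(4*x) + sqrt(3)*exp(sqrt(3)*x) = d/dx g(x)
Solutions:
 g(x) = C1 + k*x*log(x) + k*x*(-1 + 2*log(2)) + exp(sqrt(3)*x)


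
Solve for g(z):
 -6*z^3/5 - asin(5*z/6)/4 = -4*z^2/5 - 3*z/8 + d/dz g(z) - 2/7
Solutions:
 g(z) = C1 - 3*z^4/10 + 4*z^3/15 + 3*z^2/16 - z*asin(5*z/6)/4 + 2*z/7 - sqrt(36 - 25*z^2)/20


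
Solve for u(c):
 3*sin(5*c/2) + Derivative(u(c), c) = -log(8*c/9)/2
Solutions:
 u(c) = C1 - c*log(c)/2 - 3*c*log(2)/2 + c/2 + c*log(3) + 6*cos(5*c/2)/5


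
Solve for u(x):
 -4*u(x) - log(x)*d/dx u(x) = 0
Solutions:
 u(x) = C1*exp(-4*li(x))


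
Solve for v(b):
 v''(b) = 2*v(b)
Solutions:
 v(b) = C1*exp(-sqrt(2)*b) + C2*exp(sqrt(2)*b)


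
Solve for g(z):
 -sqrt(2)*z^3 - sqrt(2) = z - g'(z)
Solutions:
 g(z) = C1 + sqrt(2)*z^4/4 + z^2/2 + sqrt(2)*z


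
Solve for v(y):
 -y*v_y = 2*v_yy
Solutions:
 v(y) = C1 + C2*erf(y/2)


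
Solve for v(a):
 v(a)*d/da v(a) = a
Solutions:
 v(a) = -sqrt(C1 + a^2)
 v(a) = sqrt(C1 + a^2)


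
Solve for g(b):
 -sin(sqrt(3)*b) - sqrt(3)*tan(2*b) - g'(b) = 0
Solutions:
 g(b) = C1 + sqrt(3)*log(cos(2*b))/2 + sqrt(3)*cos(sqrt(3)*b)/3


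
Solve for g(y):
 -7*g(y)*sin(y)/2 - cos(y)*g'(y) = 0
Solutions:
 g(y) = C1*cos(y)^(7/2)


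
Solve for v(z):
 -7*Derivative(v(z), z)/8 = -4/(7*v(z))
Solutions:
 v(z) = -sqrt(C1 + 64*z)/7
 v(z) = sqrt(C1 + 64*z)/7


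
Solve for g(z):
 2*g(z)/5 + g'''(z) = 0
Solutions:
 g(z) = C3*exp(-2^(1/3)*5^(2/3)*z/5) + (C1*sin(2^(1/3)*sqrt(3)*5^(2/3)*z/10) + C2*cos(2^(1/3)*sqrt(3)*5^(2/3)*z/10))*exp(2^(1/3)*5^(2/3)*z/10)


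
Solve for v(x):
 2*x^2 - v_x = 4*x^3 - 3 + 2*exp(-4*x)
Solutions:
 v(x) = C1 - x^4 + 2*x^3/3 + 3*x + exp(-4*x)/2


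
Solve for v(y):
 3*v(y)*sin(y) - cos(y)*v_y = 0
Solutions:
 v(y) = C1/cos(y)^3


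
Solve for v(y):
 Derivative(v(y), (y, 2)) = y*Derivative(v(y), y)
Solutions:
 v(y) = C1 + C2*erfi(sqrt(2)*y/2)


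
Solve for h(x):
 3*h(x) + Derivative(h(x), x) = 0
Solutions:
 h(x) = C1*exp(-3*x)


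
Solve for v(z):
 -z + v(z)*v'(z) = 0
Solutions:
 v(z) = -sqrt(C1 + z^2)
 v(z) = sqrt(C1 + z^2)


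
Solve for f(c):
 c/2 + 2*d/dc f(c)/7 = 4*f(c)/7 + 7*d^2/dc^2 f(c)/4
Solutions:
 f(c) = 7*c/8 + (C1*sin(16*sqrt(3)*c/49) + C2*cos(16*sqrt(3)*c/49))*exp(4*c/49) + 7/16


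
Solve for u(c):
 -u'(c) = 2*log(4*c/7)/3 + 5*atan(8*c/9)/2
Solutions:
 u(c) = C1 - 2*c*log(c)/3 - 5*c*atan(8*c/9)/2 - 4*c*log(2)/3 + 2*c/3 + 2*c*log(7)/3 + 45*log(64*c^2 + 81)/32


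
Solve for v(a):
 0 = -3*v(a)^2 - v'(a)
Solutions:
 v(a) = 1/(C1 + 3*a)


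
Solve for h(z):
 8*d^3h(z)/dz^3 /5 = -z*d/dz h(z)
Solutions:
 h(z) = C1 + Integral(C2*airyai(-5^(1/3)*z/2) + C3*airybi(-5^(1/3)*z/2), z)


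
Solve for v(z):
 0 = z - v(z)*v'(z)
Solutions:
 v(z) = -sqrt(C1 + z^2)
 v(z) = sqrt(C1 + z^2)


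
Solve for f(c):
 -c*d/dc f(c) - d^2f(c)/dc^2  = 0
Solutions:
 f(c) = C1 + C2*erf(sqrt(2)*c/2)


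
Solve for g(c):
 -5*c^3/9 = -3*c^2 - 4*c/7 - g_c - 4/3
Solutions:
 g(c) = C1 + 5*c^4/36 - c^3 - 2*c^2/7 - 4*c/3


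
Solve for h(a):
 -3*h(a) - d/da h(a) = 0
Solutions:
 h(a) = C1*exp(-3*a)


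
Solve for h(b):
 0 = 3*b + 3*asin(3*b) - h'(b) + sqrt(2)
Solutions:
 h(b) = C1 + 3*b^2/2 + 3*b*asin(3*b) + sqrt(2)*b + sqrt(1 - 9*b^2)


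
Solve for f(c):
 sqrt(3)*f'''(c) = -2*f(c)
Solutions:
 f(c) = C3*exp(-2^(1/3)*3^(5/6)*c/3) + (C1*sin(6^(1/3)*c/2) + C2*cos(6^(1/3)*c/2))*exp(2^(1/3)*3^(5/6)*c/6)


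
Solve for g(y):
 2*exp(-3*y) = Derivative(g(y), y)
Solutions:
 g(y) = C1 - 2*exp(-3*y)/3


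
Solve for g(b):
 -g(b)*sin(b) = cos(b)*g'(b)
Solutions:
 g(b) = C1*cos(b)


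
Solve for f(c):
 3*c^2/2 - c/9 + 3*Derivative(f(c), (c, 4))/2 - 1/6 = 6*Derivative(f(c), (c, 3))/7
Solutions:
 f(c) = C1 + C2*c + C3*c^2 + C4*exp(4*c/7) + 7*c^5/240 + 1295*c^4/5184 + 8897*c^3/5184


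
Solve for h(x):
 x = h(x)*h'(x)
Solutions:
 h(x) = -sqrt(C1 + x^2)
 h(x) = sqrt(C1 + x^2)


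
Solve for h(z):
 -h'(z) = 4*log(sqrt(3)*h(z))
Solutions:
 Integral(1/(2*log(_y) + log(3)), (_y, h(z)))/2 = C1 - z


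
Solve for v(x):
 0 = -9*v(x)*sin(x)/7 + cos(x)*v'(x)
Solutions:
 v(x) = C1/cos(x)^(9/7)


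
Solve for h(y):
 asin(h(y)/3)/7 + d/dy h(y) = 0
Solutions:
 Integral(1/asin(_y/3), (_y, h(y))) = C1 - y/7


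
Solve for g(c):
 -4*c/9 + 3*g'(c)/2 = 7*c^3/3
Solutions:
 g(c) = C1 + 7*c^4/18 + 4*c^2/27


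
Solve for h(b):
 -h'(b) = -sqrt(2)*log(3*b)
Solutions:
 h(b) = C1 + sqrt(2)*b*log(b) - sqrt(2)*b + sqrt(2)*b*log(3)


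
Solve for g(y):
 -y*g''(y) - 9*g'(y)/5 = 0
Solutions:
 g(y) = C1 + C2/y^(4/5)


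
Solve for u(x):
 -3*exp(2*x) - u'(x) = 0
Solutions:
 u(x) = C1 - 3*exp(2*x)/2


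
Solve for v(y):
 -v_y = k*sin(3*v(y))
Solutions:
 v(y) = -acos((-C1 - exp(6*k*y))/(C1 - exp(6*k*y)))/3 + 2*pi/3
 v(y) = acos((-C1 - exp(6*k*y))/(C1 - exp(6*k*y)))/3


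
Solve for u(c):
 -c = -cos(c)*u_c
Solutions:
 u(c) = C1 + Integral(c/cos(c), c)


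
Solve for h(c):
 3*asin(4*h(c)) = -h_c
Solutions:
 Integral(1/asin(4*_y), (_y, h(c))) = C1 - 3*c


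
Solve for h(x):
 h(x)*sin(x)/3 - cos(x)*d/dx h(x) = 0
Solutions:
 h(x) = C1/cos(x)^(1/3)


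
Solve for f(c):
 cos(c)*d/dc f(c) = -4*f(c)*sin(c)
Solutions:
 f(c) = C1*cos(c)^4


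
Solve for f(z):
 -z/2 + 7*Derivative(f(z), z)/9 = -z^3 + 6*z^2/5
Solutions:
 f(z) = C1 - 9*z^4/28 + 18*z^3/35 + 9*z^2/28


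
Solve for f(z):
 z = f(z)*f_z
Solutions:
 f(z) = -sqrt(C1 + z^2)
 f(z) = sqrt(C1 + z^2)


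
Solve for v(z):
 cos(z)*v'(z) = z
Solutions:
 v(z) = C1 + Integral(z/cos(z), z)


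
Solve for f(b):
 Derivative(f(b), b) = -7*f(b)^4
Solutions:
 f(b) = (-3^(2/3) - 3*3^(1/6)*I)*(1/(C1 + 7*b))^(1/3)/6
 f(b) = (-3^(2/3) + 3*3^(1/6)*I)*(1/(C1 + 7*b))^(1/3)/6
 f(b) = (1/(C1 + 21*b))^(1/3)


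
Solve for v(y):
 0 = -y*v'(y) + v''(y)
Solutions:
 v(y) = C1 + C2*erfi(sqrt(2)*y/2)


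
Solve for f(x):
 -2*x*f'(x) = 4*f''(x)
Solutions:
 f(x) = C1 + C2*erf(x/2)


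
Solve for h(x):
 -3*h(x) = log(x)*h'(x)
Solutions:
 h(x) = C1*exp(-3*li(x))


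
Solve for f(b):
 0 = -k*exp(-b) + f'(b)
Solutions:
 f(b) = C1 - k*exp(-b)


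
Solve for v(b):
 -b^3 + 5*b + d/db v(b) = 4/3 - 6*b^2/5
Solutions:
 v(b) = C1 + b^4/4 - 2*b^3/5 - 5*b^2/2 + 4*b/3


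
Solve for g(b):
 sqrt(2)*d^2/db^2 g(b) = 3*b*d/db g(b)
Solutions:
 g(b) = C1 + C2*erfi(2^(1/4)*sqrt(3)*b/2)


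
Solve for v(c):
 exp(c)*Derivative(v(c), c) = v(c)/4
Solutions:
 v(c) = C1*exp(-exp(-c)/4)


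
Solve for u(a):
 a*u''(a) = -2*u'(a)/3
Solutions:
 u(a) = C1 + C2*a^(1/3)


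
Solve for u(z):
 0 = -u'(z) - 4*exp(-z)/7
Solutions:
 u(z) = C1 + 4*exp(-z)/7


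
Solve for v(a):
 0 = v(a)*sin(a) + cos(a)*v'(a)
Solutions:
 v(a) = C1*cos(a)


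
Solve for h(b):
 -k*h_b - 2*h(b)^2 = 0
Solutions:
 h(b) = k/(C1*k + 2*b)


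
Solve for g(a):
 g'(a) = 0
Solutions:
 g(a) = C1


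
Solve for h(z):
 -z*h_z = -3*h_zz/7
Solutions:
 h(z) = C1 + C2*erfi(sqrt(42)*z/6)


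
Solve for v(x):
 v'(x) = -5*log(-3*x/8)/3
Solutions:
 v(x) = C1 - 5*x*log(-x)/3 + x*(-5*log(3)/3 + 5/3 + 5*log(2))


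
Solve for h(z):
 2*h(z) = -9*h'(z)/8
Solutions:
 h(z) = C1*exp(-16*z/9)


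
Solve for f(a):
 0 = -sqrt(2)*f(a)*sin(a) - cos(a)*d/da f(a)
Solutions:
 f(a) = C1*cos(a)^(sqrt(2))


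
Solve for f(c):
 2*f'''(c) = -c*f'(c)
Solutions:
 f(c) = C1 + Integral(C2*airyai(-2^(2/3)*c/2) + C3*airybi(-2^(2/3)*c/2), c)


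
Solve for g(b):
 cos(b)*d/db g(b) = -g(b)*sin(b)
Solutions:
 g(b) = C1*cos(b)


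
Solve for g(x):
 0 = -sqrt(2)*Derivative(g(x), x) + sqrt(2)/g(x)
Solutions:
 g(x) = -sqrt(C1 + 2*x)
 g(x) = sqrt(C1 + 2*x)


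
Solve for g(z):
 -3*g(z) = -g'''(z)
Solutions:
 g(z) = C3*exp(3^(1/3)*z) + (C1*sin(3^(5/6)*z/2) + C2*cos(3^(5/6)*z/2))*exp(-3^(1/3)*z/2)


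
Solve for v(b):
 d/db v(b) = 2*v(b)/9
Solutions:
 v(b) = C1*exp(2*b/9)


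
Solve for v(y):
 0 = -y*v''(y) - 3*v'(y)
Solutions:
 v(y) = C1 + C2/y^2


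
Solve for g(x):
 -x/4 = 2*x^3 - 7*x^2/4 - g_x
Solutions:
 g(x) = C1 + x^4/2 - 7*x^3/12 + x^2/8


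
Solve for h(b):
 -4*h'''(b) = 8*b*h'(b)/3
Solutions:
 h(b) = C1 + Integral(C2*airyai(-2^(1/3)*3^(2/3)*b/3) + C3*airybi(-2^(1/3)*3^(2/3)*b/3), b)


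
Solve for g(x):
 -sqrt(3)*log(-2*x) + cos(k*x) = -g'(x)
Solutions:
 g(x) = C1 + sqrt(3)*x*(log(-x) - 1) + sqrt(3)*x*log(2) - Piecewise((sin(k*x)/k, Ne(k, 0)), (x, True))


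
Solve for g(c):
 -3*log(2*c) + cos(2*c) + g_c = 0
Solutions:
 g(c) = C1 + 3*c*log(c) - 3*c + 3*c*log(2) - sin(2*c)/2


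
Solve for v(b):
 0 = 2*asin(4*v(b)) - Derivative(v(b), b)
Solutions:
 Integral(1/asin(4*_y), (_y, v(b))) = C1 + 2*b


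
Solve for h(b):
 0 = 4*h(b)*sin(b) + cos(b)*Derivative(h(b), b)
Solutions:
 h(b) = C1*cos(b)^4


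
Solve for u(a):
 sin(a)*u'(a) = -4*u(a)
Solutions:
 u(a) = C1*(cos(a)^2 + 2*cos(a) + 1)/(cos(a)^2 - 2*cos(a) + 1)


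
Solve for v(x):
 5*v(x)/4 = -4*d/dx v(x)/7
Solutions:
 v(x) = C1*exp(-35*x/16)


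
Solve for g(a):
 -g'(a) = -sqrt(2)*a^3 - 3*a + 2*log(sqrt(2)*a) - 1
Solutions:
 g(a) = C1 + sqrt(2)*a^4/4 + 3*a^2/2 - 2*a*log(a) - a*log(2) + 3*a


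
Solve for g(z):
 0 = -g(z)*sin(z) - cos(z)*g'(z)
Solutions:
 g(z) = C1*cos(z)


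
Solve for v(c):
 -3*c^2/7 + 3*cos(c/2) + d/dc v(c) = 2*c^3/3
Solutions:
 v(c) = C1 + c^4/6 + c^3/7 - 6*sin(c/2)


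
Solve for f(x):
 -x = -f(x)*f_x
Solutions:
 f(x) = -sqrt(C1 + x^2)
 f(x) = sqrt(C1 + x^2)


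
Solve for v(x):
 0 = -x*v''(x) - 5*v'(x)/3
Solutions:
 v(x) = C1 + C2/x^(2/3)


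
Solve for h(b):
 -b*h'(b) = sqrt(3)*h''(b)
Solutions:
 h(b) = C1 + C2*erf(sqrt(2)*3^(3/4)*b/6)


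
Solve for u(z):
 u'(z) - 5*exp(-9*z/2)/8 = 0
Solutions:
 u(z) = C1 - 5*exp(-9*z/2)/36


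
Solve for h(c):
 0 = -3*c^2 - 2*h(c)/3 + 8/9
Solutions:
 h(c) = 4/3 - 9*c^2/2


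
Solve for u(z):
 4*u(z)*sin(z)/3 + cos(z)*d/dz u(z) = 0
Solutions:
 u(z) = C1*cos(z)^(4/3)


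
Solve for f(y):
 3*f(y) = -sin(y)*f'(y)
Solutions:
 f(y) = C1*(cos(y) + 1)^(3/2)/(cos(y) - 1)^(3/2)


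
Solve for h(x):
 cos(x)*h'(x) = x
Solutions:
 h(x) = C1 + Integral(x/cos(x), x)


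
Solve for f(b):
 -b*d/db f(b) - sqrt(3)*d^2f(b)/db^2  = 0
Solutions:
 f(b) = C1 + C2*erf(sqrt(2)*3^(3/4)*b/6)


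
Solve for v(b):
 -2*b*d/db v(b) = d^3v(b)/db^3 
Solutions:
 v(b) = C1 + Integral(C2*airyai(-2^(1/3)*b) + C3*airybi(-2^(1/3)*b), b)


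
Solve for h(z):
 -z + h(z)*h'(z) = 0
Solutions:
 h(z) = -sqrt(C1 + z^2)
 h(z) = sqrt(C1 + z^2)


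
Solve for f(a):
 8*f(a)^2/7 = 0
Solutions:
 f(a) = 0


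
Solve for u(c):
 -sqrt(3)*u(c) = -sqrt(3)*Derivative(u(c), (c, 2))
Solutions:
 u(c) = C1*exp(-c) + C2*exp(c)


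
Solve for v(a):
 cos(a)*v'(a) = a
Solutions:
 v(a) = C1 + Integral(a/cos(a), a)


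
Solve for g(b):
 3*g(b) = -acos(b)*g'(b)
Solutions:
 g(b) = C1*exp(-3*Integral(1/acos(b), b))


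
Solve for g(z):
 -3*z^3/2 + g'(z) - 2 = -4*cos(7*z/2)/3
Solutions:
 g(z) = C1 + 3*z^4/8 + 2*z - 8*sin(7*z/2)/21


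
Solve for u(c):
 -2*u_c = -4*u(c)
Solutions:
 u(c) = C1*exp(2*c)


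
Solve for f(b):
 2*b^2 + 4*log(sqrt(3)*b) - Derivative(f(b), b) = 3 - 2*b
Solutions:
 f(b) = C1 + 2*b^3/3 + b^2 + 4*b*log(b) - 7*b + b*log(9)


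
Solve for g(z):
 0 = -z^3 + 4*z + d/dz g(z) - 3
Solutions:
 g(z) = C1 + z^4/4 - 2*z^2 + 3*z


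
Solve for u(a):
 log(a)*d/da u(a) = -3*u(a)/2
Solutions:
 u(a) = C1*exp(-3*li(a)/2)


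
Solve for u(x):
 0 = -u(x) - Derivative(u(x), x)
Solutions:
 u(x) = C1*exp(-x)


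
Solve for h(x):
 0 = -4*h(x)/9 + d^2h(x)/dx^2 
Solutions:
 h(x) = C1*exp(-2*x/3) + C2*exp(2*x/3)


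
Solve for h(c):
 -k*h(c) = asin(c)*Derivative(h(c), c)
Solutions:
 h(c) = C1*exp(-k*Integral(1/asin(c), c))


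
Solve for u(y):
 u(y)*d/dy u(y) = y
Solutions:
 u(y) = -sqrt(C1 + y^2)
 u(y) = sqrt(C1 + y^2)


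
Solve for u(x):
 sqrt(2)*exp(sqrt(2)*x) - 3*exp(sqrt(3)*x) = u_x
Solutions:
 u(x) = C1 + exp(sqrt(2)*x) - sqrt(3)*exp(sqrt(3)*x)


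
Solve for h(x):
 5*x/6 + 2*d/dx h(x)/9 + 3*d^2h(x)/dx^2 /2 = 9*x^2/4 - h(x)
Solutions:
 h(x) = 9*x^2/4 - 11*x/6 + (C1*sin(sqrt(482)*x/27) + C2*cos(sqrt(482)*x/27))*exp(-2*x/27) - 685/108


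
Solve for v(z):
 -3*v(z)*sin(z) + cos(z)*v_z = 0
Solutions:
 v(z) = C1/cos(z)^3


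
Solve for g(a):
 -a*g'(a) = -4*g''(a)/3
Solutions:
 g(a) = C1 + C2*erfi(sqrt(6)*a/4)


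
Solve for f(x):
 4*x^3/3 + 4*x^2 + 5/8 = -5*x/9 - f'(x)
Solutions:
 f(x) = C1 - x^4/3 - 4*x^3/3 - 5*x^2/18 - 5*x/8


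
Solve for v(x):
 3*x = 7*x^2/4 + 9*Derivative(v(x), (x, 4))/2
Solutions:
 v(x) = C1 + C2*x + C3*x^2 + C4*x^3 - 7*x^6/6480 + x^5/180


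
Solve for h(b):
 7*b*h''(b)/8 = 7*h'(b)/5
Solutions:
 h(b) = C1 + C2*b^(13/5)


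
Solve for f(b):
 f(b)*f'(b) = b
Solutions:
 f(b) = -sqrt(C1 + b^2)
 f(b) = sqrt(C1 + b^2)


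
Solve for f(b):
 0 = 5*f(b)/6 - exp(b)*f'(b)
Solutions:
 f(b) = C1*exp(-5*exp(-b)/6)


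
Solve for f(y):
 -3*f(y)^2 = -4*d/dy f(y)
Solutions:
 f(y) = -4/(C1 + 3*y)


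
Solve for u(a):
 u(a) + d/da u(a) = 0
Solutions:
 u(a) = C1*exp(-a)


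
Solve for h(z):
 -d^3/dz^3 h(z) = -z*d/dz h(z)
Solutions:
 h(z) = C1 + Integral(C2*airyai(z) + C3*airybi(z), z)


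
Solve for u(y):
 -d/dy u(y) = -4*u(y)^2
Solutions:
 u(y) = -1/(C1 + 4*y)


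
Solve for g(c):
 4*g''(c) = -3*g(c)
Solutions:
 g(c) = C1*sin(sqrt(3)*c/2) + C2*cos(sqrt(3)*c/2)


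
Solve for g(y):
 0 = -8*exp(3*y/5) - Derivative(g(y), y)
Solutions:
 g(y) = C1 - 40*exp(3*y/5)/3


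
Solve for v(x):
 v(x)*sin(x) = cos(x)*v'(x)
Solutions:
 v(x) = C1/cos(x)


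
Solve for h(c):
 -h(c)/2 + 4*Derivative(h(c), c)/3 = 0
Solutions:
 h(c) = C1*exp(3*c/8)


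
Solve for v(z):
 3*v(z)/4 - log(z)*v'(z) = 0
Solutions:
 v(z) = C1*exp(3*li(z)/4)


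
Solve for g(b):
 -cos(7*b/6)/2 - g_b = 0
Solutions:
 g(b) = C1 - 3*sin(7*b/6)/7


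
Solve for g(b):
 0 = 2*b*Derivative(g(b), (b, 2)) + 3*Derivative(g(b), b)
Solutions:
 g(b) = C1 + C2/sqrt(b)


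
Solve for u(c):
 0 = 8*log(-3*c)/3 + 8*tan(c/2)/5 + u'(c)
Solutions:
 u(c) = C1 - 8*c*log(-c)/3 - 8*c*log(3)/3 + 8*c/3 + 16*log(cos(c/2))/5


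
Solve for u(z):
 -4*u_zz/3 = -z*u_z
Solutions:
 u(z) = C1 + C2*erfi(sqrt(6)*z/4)


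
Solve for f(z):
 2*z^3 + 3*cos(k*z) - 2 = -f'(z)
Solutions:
 f(z) = C1 - z^4/2 + 2*z - 3*sin(k*z)/k


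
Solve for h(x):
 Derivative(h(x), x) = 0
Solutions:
 h(x) = C1


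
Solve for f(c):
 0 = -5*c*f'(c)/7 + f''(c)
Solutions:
 f(c) = C1 + C2*erfi(sqrt(70)*c/14)


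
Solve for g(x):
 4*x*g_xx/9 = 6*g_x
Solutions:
 g(x) = C1 + C2*x^(29/2)


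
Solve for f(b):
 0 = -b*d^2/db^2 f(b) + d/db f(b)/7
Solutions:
 f(b) = C1 + C2*b^(8/7)


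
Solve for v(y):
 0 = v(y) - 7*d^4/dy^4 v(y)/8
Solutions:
 v(y) = C1*exp(-14^(3/4)*y/7) + C2*exp(14^(3/4)*y/7) + C3*sin(14^(3/4)*y/7) + C4*cos(14^(3/4)*y/7)


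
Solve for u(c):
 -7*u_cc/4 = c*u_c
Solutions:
 u(c) = C1 + C2*erf(sqrt(14)*c/7)


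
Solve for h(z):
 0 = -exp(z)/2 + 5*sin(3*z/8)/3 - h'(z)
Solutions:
 h(z) = C1 - exp(z)/2 - 40*cos(3*z/8)/9


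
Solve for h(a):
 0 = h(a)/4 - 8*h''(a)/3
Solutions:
 h(a) = C1*exp(-sqrt(6)*a/8) + C2*exp(sqrt(6)*a/8)


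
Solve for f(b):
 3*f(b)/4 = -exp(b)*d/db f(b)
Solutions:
 f(b) = C1*exp(3*exp(-b)/4)


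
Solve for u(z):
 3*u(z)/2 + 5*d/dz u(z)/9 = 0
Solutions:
 u(z) = C1*exp(-27*z/10)


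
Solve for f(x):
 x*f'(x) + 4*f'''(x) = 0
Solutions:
 f(x) = C1 + Integral(C2*airyai(-2^(1/3)*x/2) + C3*airybi(-2^(1/3)*x/2), x)


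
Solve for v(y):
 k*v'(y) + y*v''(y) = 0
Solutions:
 v(y) = C1 + y^(1 - re(k))*(C2*sin(log(y)*Abs(im(k))) + C3*cos(log(y)*im(k)))


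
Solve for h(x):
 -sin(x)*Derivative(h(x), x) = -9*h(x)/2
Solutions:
 h(x) = C1*(cos(x) - 1)^(1/4)*(cos(x)^2 - 2*cos(x) + 1)/((cos(x) + 1)^(1/4)*(cos(x)^2 + 2*cos(x) + 1))


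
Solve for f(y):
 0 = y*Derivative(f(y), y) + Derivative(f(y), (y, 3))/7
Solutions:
 f(y) = C1 + Integral(C2*airyai(-7^(1/3)*y) + C3*airybi(-7^(1/3)*y), y)


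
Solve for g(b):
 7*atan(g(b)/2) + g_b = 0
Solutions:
 Integral(1/atan(_y/2), (_y, g(b))) = C1 - 7*b


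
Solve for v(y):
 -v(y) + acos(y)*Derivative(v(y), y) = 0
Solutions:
 v(y) = C1*exp(Integral(1/acos(y), y))


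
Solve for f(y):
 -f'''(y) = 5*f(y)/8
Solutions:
 f(y) = C3*exp(-5^(1/3)*y/2) + (C1*sin(sqrt(3)*5^(1/3)*y/4) + C2*cos(sqrt(3)*5^(1/3)*y/4))*exp(5^(1/3)*y/4)


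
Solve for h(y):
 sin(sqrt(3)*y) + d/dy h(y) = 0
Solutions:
 h(y) = C1 + sqrt(3)*cos(sqrt(3)*y)/3


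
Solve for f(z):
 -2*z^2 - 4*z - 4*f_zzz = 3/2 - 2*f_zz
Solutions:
 f(z) = C1 + C2*z + C3*exp(z/2) + z^4/12 + z^3 + 51*z^2/8


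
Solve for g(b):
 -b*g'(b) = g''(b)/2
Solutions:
 g(b) = C1 + C2*erf(b)


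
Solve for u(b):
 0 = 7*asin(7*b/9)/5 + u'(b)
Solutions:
 u(b) = C1 - 7*b*asin(7*b/9)/5 - sqrt(81 - 49*b^2)/5


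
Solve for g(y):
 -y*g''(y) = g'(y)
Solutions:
 g(y) = C1 + C2*log(y)


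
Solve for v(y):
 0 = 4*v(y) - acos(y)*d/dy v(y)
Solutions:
 v(y) = C1*exp(4*Integral(1/acos(y), y))


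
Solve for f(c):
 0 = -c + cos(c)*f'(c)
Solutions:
 f(c) = C1 + Integral(c/cos(c), c)


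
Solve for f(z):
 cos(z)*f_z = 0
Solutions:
 f(z) = C1


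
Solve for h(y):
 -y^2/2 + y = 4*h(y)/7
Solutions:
 h(y) = 7*y*(2 - y)/8


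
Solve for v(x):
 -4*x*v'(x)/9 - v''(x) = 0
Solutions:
 v(x) = C1 + C2*erf(sqrt(2)*x/3)


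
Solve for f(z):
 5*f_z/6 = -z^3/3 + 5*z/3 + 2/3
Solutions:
 f(z) = C1 - z^4/10 + z^2 + 4*z/5


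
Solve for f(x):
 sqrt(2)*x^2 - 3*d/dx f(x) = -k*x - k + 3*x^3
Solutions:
 f(x) = C1 + k*x^2/6 + k*x/3 - x^4/4 + sqrt(2)*x^3/9


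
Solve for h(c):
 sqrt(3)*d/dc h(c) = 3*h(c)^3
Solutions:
 h(c) = -sqrt(2)*sqrt(-1/(C1 + sqrt(3)*c))/2
 h(c) = sqrt(2)*sqrt(-1/(C1 + sqrt(3)*c))/2


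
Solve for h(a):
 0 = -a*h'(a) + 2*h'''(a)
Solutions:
 h(a) = C1 + Integral(C2*airyai(2^(2/3)*a/2) + C3*airybi(2^(2/3)*a/2), a)


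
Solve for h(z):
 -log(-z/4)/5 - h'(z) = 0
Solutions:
 h(z) = C1 - z*log(-z)/5 + z*(1 + 2*log(2))/5


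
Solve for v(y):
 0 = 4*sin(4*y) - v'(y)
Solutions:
 v(y) = C1 - cos(4*y)


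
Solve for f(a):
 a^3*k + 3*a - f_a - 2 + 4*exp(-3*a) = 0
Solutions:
 f(a) = C1 + a^4*k/4 + 3*a^2/2 - 2*a - 4*exp(-3*a)/3


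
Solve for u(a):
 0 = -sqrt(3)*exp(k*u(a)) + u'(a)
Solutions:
 u(a) = Piecewise((log(-1/(C1*k + sqrt(3)*a*k))/k, Ne(k, 0)), (nan, True))
 u(a) = Piecewise((C1 + sqrt(3)*a, Eq(k, 0)), (nan, True))


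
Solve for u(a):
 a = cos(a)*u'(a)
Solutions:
 u(a) = C1 + Integral(a/cos(a), a)


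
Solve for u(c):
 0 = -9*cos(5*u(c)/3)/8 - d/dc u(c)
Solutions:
 9*c/8 - 3*log(sin(5*u(c)/3) - 1)/10 + 3*log(sin(5*u(c)/3) + 1)/10 = C1


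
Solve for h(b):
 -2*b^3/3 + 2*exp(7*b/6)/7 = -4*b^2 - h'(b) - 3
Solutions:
 h(b) = C1 + b^4/6 - 4*b^3/3 - 3*b - 12*exp(7*b/6)/49


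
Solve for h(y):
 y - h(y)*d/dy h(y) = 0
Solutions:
 h(y) = -sqrt(C1 + y^2)
 h(y) = sqrt(C1 + y^2)


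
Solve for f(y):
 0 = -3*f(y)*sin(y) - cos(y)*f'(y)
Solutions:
 f(y) = C1*cos(y)^3


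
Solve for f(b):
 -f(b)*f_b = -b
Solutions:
 f(b) = -sqrt(C1 + b^2)
 f(b) = sqrt(C1 + b^2)


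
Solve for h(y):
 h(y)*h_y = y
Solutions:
 h(y) = -sqrt(C1 + y^2)
 h(y) = sqrt(C1 + y^2)


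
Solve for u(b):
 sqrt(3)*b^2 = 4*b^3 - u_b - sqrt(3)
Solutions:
 u(b) = C1 + b^4 - sqrt(3)*b^3/3 - sqrt(3)*b


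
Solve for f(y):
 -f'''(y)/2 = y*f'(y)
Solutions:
 f(y) = C1 + Integral(C2*airyai(-2^(1/3)*y) + C3*airybi(-2^(1/3)*y), y)


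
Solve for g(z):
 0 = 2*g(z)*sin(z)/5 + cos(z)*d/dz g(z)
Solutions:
 g(z) = C1*cos(z)^(2/5)


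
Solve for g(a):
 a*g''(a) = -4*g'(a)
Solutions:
 g(a) = C1 + C2/a^3


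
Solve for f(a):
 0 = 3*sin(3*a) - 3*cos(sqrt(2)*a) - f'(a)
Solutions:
 f(a) = C1 - 3*sqrt(2)*sin(sqrt(2)*a)/2 - cos(3*a)


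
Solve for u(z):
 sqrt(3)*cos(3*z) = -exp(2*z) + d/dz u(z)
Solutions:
 u(z) = C1 + exp(2*z)/2 + sqrt(3)*sin(3*z)/3


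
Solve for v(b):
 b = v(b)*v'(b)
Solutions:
 v(b) = -sqrt(C1 + b^2)
 v(b) = sqrt(C1 + b^2)


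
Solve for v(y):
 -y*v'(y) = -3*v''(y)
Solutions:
 v(y) = C1 + C2*erfi(sqrt(6)*y/6)


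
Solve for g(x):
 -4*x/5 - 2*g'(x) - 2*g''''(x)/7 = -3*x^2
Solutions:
 g(x) = C1 + C4*exp(-7^(1/3)*x) + x^3/2 - x^2/5 + (C2*sin(sqrt(3)*7^(1/3)*x/2) + C3*cos(sqrt(3)*7^(1/3)*x/2))*exp(7^(1/3)*x/2)


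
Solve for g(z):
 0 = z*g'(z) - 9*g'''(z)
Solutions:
 g(z) = C1 + Integral(C2*airyai(3^(1/3)*z/3) + C3*airybi(3^(1/3)*z/3), z)


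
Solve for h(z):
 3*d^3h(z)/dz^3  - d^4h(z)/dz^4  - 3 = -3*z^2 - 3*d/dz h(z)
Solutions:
 h(z) = C1 + C2*exp(z*(-2^(2/3)*(sqrt(21) + 5)^(1/3)/4 - 2^(1/3)/(2*(sqrt(21) + 5)^(1/3)) + 1))*sin(2^(1/3)*sqrt(3)*z*(-2^(1/3)*(sqrt(21) + 5)^(1/3) + 2/(sqrt(21) + 5)^(1/3))/4) + C3*exp(z*(-2^(2/3)*(sqrt(21) + 5)^(1/3)/4 - 2^(1/3)/(2*(sqrt(21) + 5)^(1/3)) + 1))*cos(2^(1/3)*sqrt(3)*z*(-2^(1/3)*(sqrt(21) + 5)^(1/3) + 2/(sqrt(21) + 5)^(1/3))/4) + C4*exp(z*(2^(1/3)/(sqrt(21) + 5)^(1/3) + 1 + 2^(2/3)*(sqrt(21) + 5)^(1/3)/2)) - z^3/3 + 3*z


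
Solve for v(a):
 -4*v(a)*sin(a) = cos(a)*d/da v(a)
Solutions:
 v(a) = C1*cos(a)^4


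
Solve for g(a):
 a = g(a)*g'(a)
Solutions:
 g(a) = -sqrt(C1 + a^2)
 g(a) = sqrt(C1 + a^2)


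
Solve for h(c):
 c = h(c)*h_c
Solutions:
 h(c) = -sqrt(C1 + c^2)
 h(c) = sqrt(C1 + c^2)


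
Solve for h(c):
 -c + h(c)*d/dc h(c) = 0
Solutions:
 h(c) = -sqrt(C1 + c^2)
 h(c) = sqrt(C1 + c^2)


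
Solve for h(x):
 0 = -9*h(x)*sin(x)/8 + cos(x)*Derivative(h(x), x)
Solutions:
 h(x) = C1/cos(x)^(9/8)


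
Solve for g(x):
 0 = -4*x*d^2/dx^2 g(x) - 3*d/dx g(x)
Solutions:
 g(x) = C1 + C2*x^(1/4)


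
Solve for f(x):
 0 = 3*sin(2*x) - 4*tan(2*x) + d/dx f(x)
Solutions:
 f(x) = C1 - 2*log(cos(2*x)) + 3*cos(2*x)/2


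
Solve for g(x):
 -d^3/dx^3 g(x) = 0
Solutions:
 g(x) = C1 + C2*x + C3*x^2


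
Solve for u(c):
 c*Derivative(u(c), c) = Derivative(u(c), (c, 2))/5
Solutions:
 u(c) = C1 + C2*erfi(sqrt(10)*c/2)


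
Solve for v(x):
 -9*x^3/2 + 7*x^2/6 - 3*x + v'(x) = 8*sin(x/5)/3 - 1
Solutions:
 v(x) = C1 + 9*x^4/8 - 7*x^3/18 + 3*x^2/2 - x - 40*cos(x/5)/3


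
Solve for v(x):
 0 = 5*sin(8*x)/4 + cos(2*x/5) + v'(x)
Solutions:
 v(x) = C1 - 5*sin(2*x/5)/2 + 5*cos(8*x)/32


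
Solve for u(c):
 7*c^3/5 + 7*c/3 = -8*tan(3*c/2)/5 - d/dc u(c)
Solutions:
 u(c) = C1 - 7*c^4/20 - 7*c^2/6 + 16*log(cos(3*c/2))/15


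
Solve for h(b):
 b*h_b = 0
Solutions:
 h(b) = C1


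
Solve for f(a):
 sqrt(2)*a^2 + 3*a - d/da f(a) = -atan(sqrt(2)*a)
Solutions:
 f(a) = C1 + sqrt(2)*a^3/3 + 3*a^2/2 + a*atan(sqrt(2)*a) - sqrt(2)*log(2*a^2 + 1)/4


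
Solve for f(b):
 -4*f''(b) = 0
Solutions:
 f(b) = C1 + C2*b


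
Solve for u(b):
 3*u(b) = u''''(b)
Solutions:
 u(b) = C1*exp(-3^(1/4)*b) + C2*exp(3^(1/4)*b) + C3*sin(3^(1/4)*b) + C4*cos(3^(1/4)*b)


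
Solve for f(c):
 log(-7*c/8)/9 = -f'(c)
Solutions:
 f(c) = C1 - c*log(-c)/9 + c*(-log(7) + 1 + 3*log(2))/9


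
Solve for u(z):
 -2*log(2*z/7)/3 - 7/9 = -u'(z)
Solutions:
 u(z) = C1 + 2*z*log(z)/3 - 2*z*log(7)/3 + z/9 + 2*z*log(2)/3


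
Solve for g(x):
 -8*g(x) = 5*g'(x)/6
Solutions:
 g(x) = C1*exp(-48*x/5)


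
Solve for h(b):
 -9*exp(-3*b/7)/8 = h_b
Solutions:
 h(b) = C1 + 21*exp(-3*b/7)/8


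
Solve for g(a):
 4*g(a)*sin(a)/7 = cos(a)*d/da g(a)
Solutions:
 g(a) = C1/cos(a)^(4/7)


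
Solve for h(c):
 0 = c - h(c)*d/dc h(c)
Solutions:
 h(c) = -sqrt(C1 + c^2)
 h(c) = sqrt(C1 + c^2)


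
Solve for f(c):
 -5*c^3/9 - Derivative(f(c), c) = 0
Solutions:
 f(c) = C1 - 5*c^4/36


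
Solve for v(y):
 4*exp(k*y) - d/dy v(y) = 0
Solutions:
 v(y) = C1 + 4*exp(k*y)/k


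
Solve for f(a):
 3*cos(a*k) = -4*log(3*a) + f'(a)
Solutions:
 f(a) = C1 + 4*a*log(a) - 4*a + 4*a*log(3) + 3*Piecewise((sin(a*k)/k, Ne(k, 0)), (a, True))


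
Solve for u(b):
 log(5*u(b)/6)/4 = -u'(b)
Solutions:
 4*Integral(1/(log(_y) - log(6) + log(5)), (_y, u(b))) = C1 - b


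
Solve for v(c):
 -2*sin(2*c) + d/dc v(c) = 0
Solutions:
 v(c) = C1 - cos(2*c)


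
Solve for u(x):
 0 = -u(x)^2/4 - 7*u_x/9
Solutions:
 u(x) = 28/(C1 + 9*x)


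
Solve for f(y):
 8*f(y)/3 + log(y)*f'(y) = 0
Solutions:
 f(y) = C1*exp(-8*li(y)/3)


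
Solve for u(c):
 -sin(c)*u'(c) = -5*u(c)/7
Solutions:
 u(c) = C1*(cos(c) - 1)^(5/14)/(cos(c) + 1)^(5/14)


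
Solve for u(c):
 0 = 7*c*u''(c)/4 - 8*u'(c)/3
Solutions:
 u(c) = C1 + C2*c^(53/21)


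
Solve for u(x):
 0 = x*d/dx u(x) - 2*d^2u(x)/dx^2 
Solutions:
 u(x) = C1 + C2*erfi(x/2)


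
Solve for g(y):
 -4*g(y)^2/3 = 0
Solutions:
 g(y) = 0


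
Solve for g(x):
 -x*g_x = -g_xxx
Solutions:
 g(x) = C1 + Integral(C2*airyai(x) + C3*airybi(x), x)


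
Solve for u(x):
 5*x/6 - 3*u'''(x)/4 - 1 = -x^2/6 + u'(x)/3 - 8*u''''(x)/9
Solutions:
 u(x) = C1 + C2*exp(x*(-3^(1/3)*(64*sqrt(1267) + 2291)^(1/3) - 27*3^(2/3)/(64*sqrt(1267) + 2291)^(1/3) + 18)/64)*sin(3^(1/6)*x*(-3^(2/3)*(64*sqrt(1267) + 2291)^(1/3) + 81/(64*sqrt(1267) + 2291)^(1/3))/64) + C3*exp(x*(-3^(1/3)*(64*sqrt(1267) + 2291)^(1/3) - 27*3^(2/3)/(64*sqrt(1267) + 2291)^(1/3) + 18)/64)*cos(3^(1/6)*x*(-3^(2/3)*(64*sqrt(1267) + 2291)^(1/3) + 81/(64*sqrt(1267) + 2291)^(1/3))/64) + C4*exp(x*(27*3^(2/3)/(64*sqrt(1267) + 2291)^(1/3) + 9 + 3^(1/3)*(64*sqrt(1267) + 2291)^(1/3))/32) + x^3/6 + 5*x^2/4 - 21*x/4


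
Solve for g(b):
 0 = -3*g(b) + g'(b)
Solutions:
 g(b) = C1*exp(3*b)


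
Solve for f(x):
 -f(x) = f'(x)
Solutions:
 f(x) = C1*exp(-x)


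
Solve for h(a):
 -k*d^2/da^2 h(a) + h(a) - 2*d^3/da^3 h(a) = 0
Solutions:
 h(a) = C1*exp(-a*(k^2/(k^3 + sqrt(-k^6 + (k^3 - 54)^2) - 54)^(1/3) + k + (k^3 + sqrt(-k^6 + (k^3 - 54)^2) - 54)^(1/3))/6) + C2*exp(a*(-4*k^2/((-1 + sqrt(3)*I)*(k^3 + sqrt(-k^6 + (k^3 - 54)^2) - 54)^(1/3)) - 2*k + (k^3 + sqrt(-k^6 + (k^3 - 54)^2) - 54)^(1/3) - sqrt(3)*I*(k^3 + sqrt(-k^6 + (k^3 - 54)^2) - 54)^(1/3))/12) + C3*exp(a*(4*k^2/((1 + sqrt(3)*I)*(k^3 + sqrt(-k^6 + (k^3 - 54)^2) - 54)^(1/3)) - 2*k + (k^3 + sqrt(-k^6 + (k^3 - 54)^2) - 54)^(1/3) + sqrt(3)*I*(k^3 + sqrt(-k^6 + (k^3 - 54)^2) - 54)^(1/3))/12)


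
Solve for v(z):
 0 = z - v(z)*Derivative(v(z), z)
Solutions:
 v(z) = -sqrt(C1 + z^2)
 v(z) = sqrt(C1 + z^2)


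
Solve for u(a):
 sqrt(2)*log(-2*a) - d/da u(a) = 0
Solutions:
 u(a) = C1 + sqrt(2)*a*log(-a) + sqrt(2)*a*(-1 + log(2))


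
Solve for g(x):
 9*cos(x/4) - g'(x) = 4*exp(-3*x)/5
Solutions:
 g(x) = C1 + 36*sin(x/4) + 4*exp(-3*x)/15


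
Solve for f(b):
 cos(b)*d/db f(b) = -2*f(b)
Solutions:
 f(b) = C1*(sin(b) - 1)/(sin(b) + 1)


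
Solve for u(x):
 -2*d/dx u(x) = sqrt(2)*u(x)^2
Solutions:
 u(x) = 2/(C1 + sqrt(2)*x)


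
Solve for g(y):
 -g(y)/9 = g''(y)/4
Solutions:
 g(y) = C1*sin(2*y/3) + C2*cos(2*y/3)


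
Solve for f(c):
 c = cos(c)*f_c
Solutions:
 f(c) = C1 + Integral(c/cos(c), c)


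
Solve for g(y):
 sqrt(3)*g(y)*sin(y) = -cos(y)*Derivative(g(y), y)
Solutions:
 g(y) = C1*cos(y)^(sqrt(3))


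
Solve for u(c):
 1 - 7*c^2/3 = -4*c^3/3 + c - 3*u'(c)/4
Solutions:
 u(c) = C1 - 4*c^4/9 + 28*c^3/27 + 2*c^2/3 - 4*c/3


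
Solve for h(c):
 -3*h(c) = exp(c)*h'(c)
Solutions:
 h(c) = C1*exp(3*exp(-c))


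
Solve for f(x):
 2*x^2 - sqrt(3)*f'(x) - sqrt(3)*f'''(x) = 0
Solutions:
 f(x) = C1 + C2*sin(x) + C3*cos(x) + 2*sqrt(3)*x^3/9 - 4*sqrt(3)*x/3


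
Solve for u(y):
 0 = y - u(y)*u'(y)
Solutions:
 u(y) = -sqrt(C1 + y^2)
 u(y) = sqrt(C1 + y^2)


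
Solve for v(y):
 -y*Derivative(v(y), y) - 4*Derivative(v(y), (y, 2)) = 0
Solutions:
 v(y) = C1 + C2*erf(sqrt(2)*y/4)


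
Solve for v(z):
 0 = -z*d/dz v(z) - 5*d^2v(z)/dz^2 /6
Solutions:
 v(z) = C1 + C2*erf(sqrt(15)*z/5)


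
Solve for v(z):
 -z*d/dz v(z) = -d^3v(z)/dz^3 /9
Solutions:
 v(z) = C1 + Integral(C2*airyai(3^(2/3)*z) + C3*airybi(3^(2/3)*z), z)


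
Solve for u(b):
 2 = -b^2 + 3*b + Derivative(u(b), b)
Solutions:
 u(b) = C1 + b^3/3 - 3*b^2/2 + 2*b


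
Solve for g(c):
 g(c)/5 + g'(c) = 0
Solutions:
 g(c) = C1*exp(-c/5)


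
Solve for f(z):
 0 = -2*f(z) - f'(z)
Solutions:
 f(z) = C1*exp(-2*z)


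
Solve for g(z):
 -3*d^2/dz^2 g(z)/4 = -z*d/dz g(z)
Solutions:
 g(z) = C1 + C2*erfi(sqrt(6)*z/3)


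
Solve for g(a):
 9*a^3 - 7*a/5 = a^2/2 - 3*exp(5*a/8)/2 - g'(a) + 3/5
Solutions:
 g(a) = C1 - 9*a^4/4 + a^3/6 + 7*a^2/10 + 3*a/5 - 12*exp(5*a/8)/5


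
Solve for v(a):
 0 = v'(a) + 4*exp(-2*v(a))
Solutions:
 v(a) = log(-sqrt(C1 - 8*a))
 v(a) = log(C1 - 8*a)/2


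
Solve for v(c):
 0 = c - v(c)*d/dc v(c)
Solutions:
 v(c) = -sqrt(C1 + c^2)
 v(c) = sqrt(C1 + c^2)


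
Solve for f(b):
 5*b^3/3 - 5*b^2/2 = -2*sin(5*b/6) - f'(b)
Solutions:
 f(b) = C1 - 5*b^4/12 + 5*b^3/6 + 12*cos(5*b/6)/5


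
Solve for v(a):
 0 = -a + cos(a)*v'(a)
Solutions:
 v(a) = C1 + Integral(a/cos(a), a)


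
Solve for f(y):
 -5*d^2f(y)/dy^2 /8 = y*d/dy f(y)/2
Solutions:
 f(y) = C1 + C2*erf(sqrt(10)*y/5)


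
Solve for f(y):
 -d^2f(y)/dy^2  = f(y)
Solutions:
 f(y) = C1*sin(y) + C2*cos(y)


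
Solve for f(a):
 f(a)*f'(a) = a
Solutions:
 f(a) = -sqrt(C1 + a^2)
 f(a) = sqrt(C1 + a^2)


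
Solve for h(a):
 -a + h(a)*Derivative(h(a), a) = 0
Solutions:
 h(a) = -sqrt(C1 + a^2)
 h(a) = sqrt(C1 + a^2)


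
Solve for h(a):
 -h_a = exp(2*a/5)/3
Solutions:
 h(a) = C1 - 5*exp(2*a/5)/6


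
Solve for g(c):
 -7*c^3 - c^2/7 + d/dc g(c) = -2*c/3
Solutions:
 g(c) = C1 + 7*c^4/4 + c^3/21 - c^2/3


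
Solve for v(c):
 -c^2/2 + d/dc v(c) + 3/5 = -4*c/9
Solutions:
 v(c) = C1 + c^3/6 - 2*c^2/9 - 3*c/5


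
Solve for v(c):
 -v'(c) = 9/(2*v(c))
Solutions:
 v(c) = -sqrt(C1 - 9*c)
 v(c) = sqrt(C1 - 9*c)


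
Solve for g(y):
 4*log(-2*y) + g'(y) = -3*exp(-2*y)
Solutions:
 g(y) = C1 - 4*y*log(-y) + 4*y*(1 - log(2)) + 3*exp(-2*y)/2


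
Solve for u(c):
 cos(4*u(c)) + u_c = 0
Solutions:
 u(c) = -asin((C1 + exp(8*c))/(C1 - exp(8*c)))/4 + pi/4
 u(c) = asin((C1 + exp(8*c))/(C1 - exp(8*c)))/4


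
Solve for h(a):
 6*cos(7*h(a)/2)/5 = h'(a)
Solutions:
 -6*a/5 - log(sin(7*h(a)/2) - 1)/7 + log(sin(7*h(a)/2) + 1)/7 = C1


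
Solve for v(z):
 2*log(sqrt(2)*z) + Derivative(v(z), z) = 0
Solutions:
 v(z) = C1 - 2*z*log(z) - z*log(2) + 2*z


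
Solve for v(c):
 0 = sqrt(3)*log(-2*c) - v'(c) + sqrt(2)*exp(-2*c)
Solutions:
 v(c) = C1 + sqrt(3)*c*log(-c) + sqrt(3)*c*(-1 + log(2)) - sqrt(2)*exp(-2*c)/2
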